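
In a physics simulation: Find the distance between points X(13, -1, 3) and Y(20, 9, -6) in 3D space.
d = √[(7)² + (10)² + (-9)²] = √230 = 15.17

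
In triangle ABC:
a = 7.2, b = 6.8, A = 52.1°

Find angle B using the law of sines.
sin(B)/b = sin(A)/a
sin(B) = b·sin(A)/a = 6.8·sin(52.1°)/7.2 = 0.745246
B = arcsin(0.745246) = 48.18°  (b ≤ a, so B ≤ A and the acute solution is unique)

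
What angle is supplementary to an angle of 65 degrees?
Supplementary angles sum to 180 degrees.
Other angle = 180 - 65
Other angle = 115 degrees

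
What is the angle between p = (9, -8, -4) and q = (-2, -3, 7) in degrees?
p·q = -22, |p|² = 161, |q|² = 62
cos θ = -22/√9982 ≈ -0.2202
θ ≈ 102.7°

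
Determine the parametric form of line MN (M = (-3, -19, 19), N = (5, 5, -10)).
Direction vector d = N - M = (8, 24, -29)
x = -3 + 8t, y = -19 + 24t, z = 19 - 29t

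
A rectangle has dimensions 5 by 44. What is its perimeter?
Perimeter = 2 * (length + width)
Perimeter = 2 * (5 + 44)
Perimeter = 2 * 49
Perimeter = 98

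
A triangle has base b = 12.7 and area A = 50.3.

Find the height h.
A = ½bh  →  h = 2A/b
h = 2·50.3/12.7 = 7.921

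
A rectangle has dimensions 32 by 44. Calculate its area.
Area = length * width
Area = 32 * 44
Area = 1408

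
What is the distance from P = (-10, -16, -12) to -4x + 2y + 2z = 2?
d = |(-4)(-10) + 2(-16) + 2(-12) - (2)| / √((-4)² + 2² + 2²) = 18/√24 = 3.674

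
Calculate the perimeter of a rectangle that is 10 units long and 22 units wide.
Perimeter = 2 * (length + width)
Perimeter = 2 * (10 + 22)
Perimeter = 2 * 32
Perimeter = 64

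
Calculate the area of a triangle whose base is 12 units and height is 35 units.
Area = (1/2) * base * height
Area = (1/2) * 12 * 35
Area = 210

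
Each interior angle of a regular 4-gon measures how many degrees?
Interior angle of a regular n-gon = (n-2)*180/n
Interior angle = (4-2)*180/4
Interior angle = 2*180/4
Interior angle = 360/4
Interior angle = 90 degrees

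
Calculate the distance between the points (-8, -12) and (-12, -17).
Using the distance formula: d = sqrt((x₂-x₁)² + (y₂-y₁)²)
dx = (-12) - (-8) = -4
dy = (-17) - (-12) = -5
d = sqrt((-4)² + (-5)²) = sqrt(16 + 25) = sqrt(41) = 6.40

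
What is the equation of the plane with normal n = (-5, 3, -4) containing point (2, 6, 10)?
d = n·P = (-5)(2) + (3)(6) + (-4)(10) = -32
Plane: -5x + 3y - 4z = -32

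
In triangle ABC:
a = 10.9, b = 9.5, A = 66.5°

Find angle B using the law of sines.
sin(B)/b = sin(A)/a
sin(B) = b·sin(A)/a = 9.5·sin(66.5°)/10.9 = 0.799273
B = arcsin(0.799273) = 53.06°  (b ≤ a, so B ≤ A and the acute solution is unique)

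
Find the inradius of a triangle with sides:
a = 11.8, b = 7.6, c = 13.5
s = (a+b+c)/2 = (11.8+7.6+13.5)/2 = 16.45
Area = √(s(s-a)(s-b)(s-c)) = √(16.45·4.65·8.85·2.95) = 44.6881
r = Area/s = 44.6881/16.45 = 2.717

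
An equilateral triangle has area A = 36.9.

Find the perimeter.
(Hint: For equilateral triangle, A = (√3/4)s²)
A = (√3/4)s²  →  s² = 4A/√3 = 4·36.9/√3 = 85.2169
s = 9.2313
Perimeter = 3s = 27.69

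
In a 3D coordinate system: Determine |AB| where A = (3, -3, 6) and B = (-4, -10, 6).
d = √[(-7)² + (-7)² + (0)²] = √98 = 9.899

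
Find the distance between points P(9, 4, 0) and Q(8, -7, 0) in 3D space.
d = √[(-1)² + (-11)² + (0)²] = √122 = 11.05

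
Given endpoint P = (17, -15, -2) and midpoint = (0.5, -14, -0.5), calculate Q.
Q = (2×0.5 - 17, 2×(-14) - (-15), 2×(-0.5) - (-2)) = (-16, -13, 1)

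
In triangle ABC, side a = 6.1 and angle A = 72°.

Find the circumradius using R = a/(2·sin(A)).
R = a/(2·sin(A)) = 6.1/(2·sin(72°))
R = 6.1/(2·0.951057) = 6.1/1.902113 = 3.207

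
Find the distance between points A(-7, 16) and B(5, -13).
Using the distance formula: d = sqrt((x₂-x₁)² + (y₂-y₁)²)
dx = 5 - (-7) = 12
dy = (-13) - 16 = -29
d = sqrt(12² + (-29)²) = sqrt(144 + 841) = sqrt(985) = 31.38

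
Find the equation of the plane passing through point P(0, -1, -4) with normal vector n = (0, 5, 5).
d = n·P = (0)(0) + (5)(-1) + (5)(-4) = -25
Plane: 5y + 5z = -25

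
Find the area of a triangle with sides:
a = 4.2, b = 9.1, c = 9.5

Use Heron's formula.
s = (a+b+c)/2 = (4.2+9.1+9.5)/2 = 11.4
A = √(s(s-a)(s-b)(s-c)) = √(11.4·7.2·2.3·1.9)
A = √358.69 = 18.94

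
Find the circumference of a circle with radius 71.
Circumference = 2 * pi * r
Circumference = 2 * pi * 71
Circumference = 446.11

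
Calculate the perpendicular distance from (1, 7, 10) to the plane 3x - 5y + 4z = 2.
d = |3(1) + (-5)(7) + 4(10) - (2)| / √(3² + (-5)² + 4²) = 6/√50 = 0.8485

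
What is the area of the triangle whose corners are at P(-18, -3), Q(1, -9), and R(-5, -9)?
Using the coordinate formula: Area = (1/2)|x₁(y₂-y₃) + x₂(y₃-y₁) + x₃(y₁-y₂)|
Area = (1/2)|(-18)((-9)-(-9)) + 1((-9)-(-3)) + (-5)((-3)-(-9))|
Area = (1/2)|(-18)*0 + 1*(-6) + (-5)*6|
Area = (1/2)|0 + (-6) + (-30)|
Area = (1/2)*36 = 18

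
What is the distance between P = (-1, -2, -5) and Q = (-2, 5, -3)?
d = √[(-1)² + (7)² + (2)²] = √54 = 7.348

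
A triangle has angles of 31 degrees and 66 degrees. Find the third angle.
Sum of angles in a triangle = 180 degrees
Third angle = 180 - 31 - 66
Third angle = 83 degrees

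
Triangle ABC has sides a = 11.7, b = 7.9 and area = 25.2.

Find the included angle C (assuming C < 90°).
Area = ½ab·sin(C)  →  sin(C) = 2·Area/(ab)
sin(C) = 2·25.2/(11.7·7.9) = 0.545278
C = arcsin(0.545278) = 33.04°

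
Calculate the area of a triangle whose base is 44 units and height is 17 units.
Area = (1/2) * base * height
Area = (1/2) * 44 * 17
Area = 374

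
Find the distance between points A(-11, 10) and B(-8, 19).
Using the distance formula: d = sqrt((x₂-x₁)² + (y₂-y₁)²)
dx = (-8) - (-11) = 3
dy = 19 - 10 = 9
d = sqrt(3² + 9²) = sqrt(9 + 81) = sqrt(90) = 9.49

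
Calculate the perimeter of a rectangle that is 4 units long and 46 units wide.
Perimeter = 2 * (length + width)
Perimeter = 2 * (4 + 46)
Perimeter = 2 * 50
Perimeter = 100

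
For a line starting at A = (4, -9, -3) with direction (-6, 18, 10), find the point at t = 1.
P(1) = (4 + (-6)(1), -9 + 18(1), -3 + 10(1)) = (-2, 9, 7)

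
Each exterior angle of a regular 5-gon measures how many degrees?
Exterior angle of a regular n-gon = 360/n
Exterior angle = 360/5
Exterior angle = 72 degrees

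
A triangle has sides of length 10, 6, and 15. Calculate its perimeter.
Perimeter = sum of all sides
Perimeter = 10 + 6 + 15
Perimeter = 31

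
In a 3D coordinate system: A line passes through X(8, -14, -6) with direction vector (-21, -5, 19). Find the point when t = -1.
P(-1) = (8 + (-21)(-1), -14 + (-5)(-1), -6 + 19(-1)) = (29, -9, -25)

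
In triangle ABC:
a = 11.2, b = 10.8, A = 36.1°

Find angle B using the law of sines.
sin(B)/b = sin(A)/a
sin(B) = b·sin(A)/a = 10.8·sin(36.1°)/11.2 = 0.568154
B = arcsin(0.568154) = 34.62°  (b ≤ a, so B ≤ A and the acute solution is unique)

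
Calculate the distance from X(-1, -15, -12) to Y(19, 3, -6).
d = √[(20)² + (18)² + (6)²] = √760 = 27.57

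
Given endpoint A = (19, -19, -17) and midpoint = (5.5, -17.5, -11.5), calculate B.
B = (2×5.5 - 19, 2×(-17.5) - (-19), 2×(-11.5) - (-17)) = (-8, -16, -6)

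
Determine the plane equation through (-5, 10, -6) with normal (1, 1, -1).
d = n·P = (1)(-5) + (1)(10) + (-1)(-6) = 11
Plane: x + y - z = 11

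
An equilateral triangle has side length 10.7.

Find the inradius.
For an equilateral triangle, r = s/(2√3) where s is the side.
r = 10.7/(2√3) = 10.7/3.464102 = 3.089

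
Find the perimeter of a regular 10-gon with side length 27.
Perimeter = number of sides * side length
Perimeter = 10 * 27
Perimeter = 270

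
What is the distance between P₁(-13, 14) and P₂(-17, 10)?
Using the distance formula: d = sqrt((x₂-x₁)² + (y₂-y₁)²)
dx = (-17) - (-13) = -4
dy = 10 - 14 = -4
d = sqrt((-4)² + (-4)²) = sqrt(16 + 16) = sqrt(32) = 5.66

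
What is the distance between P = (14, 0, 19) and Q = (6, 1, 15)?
d = √[(-8)² + (1)² + (-4)²] = √81 = 9.0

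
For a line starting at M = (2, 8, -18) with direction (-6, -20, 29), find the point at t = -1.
P(-1) = (2 + (-6)(-1), 8 + (-20)(-1), -18 + 29(-1)) = (8, 28, -47)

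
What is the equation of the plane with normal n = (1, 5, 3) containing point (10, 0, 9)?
d = n·P = (1)(10) + (5)(0) + (3)(9) = 37
Plane: x + 5y + 3z = 37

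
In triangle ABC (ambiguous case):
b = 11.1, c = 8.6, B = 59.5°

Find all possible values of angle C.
sin(C)/c = sin(B)/b  →  sin(C) = c·sin(B)/b = 8.6·sin(59.5°)/11.1 = 0.667569
C₁ = arcsin(0.667569) = 41.88°,  C₂ = 180° - C₁ = 138.12°
Check C₂: A = 180° - 59.5° - 138.12° = -17.62° ≤ 0, rejected
C = 41.88° (one solution)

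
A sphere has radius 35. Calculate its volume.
Volume = (4/3) * pi * r³
Volume = (4/3) * pi * 35³
Volume = (4/3) * pi * 42875
Volume = 179594.38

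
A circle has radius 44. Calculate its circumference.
Circumference = 2 * pi * r
Circumference = 2 * pi * 44
Circumference = 276.46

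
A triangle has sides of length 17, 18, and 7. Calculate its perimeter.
Perimeter = sum of all sides
Perimeter = 17 + 18 + 7
Perimeter = 42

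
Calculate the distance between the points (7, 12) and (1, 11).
Using the distance formula: d = sqrt((x₂-x₁)² + (y₂-y₁)²)
dx = 1 - 7 = -6
dy = 11 - 12 = -1
d = sqrt((-6)² + (-1)²) = sqrt(36 + 1) = sqrt(37) = 6.08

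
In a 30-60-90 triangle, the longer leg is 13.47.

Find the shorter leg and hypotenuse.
In a 30-60-90 triangle, sides are in ratio 1 : √3 : 2.
Long leg = short leg·√3  →  short leg = 13.47/√3 = 7.777
Hypotenuse = 2·(short leg) = 2·13.47/√3 = 15.55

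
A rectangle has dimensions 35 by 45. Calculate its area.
Area = length * width
Area = 35 * 45
Area = 1575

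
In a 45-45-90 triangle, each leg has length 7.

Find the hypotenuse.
Hypotenuse = 7√2 = 9.899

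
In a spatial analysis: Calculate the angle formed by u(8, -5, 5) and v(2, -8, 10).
u·v = 106, |u|² = 114, |v|² = 168
cos θ = 106/√19152 ≈ 0.7659
θ ≈ 40.01°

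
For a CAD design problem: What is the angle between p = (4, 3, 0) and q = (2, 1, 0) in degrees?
p·q = 11, |p|² = 25, |q|² = 5
cos θ = 11/√125 ≈ 0.9839
θ ≈ 10.3°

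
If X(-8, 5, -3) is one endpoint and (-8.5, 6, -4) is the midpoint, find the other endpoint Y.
Y = (2×(-8.5) - (-8), 2×6 - 5, 2×(-4) - (-3)) = (-9, 7, -5)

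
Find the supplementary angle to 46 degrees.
Supplementary angles sum to 180 degrees.
Other angle = 180 - 46
Other angle = 134 degrees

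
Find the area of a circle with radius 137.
Area = pi * r²
Area = pi * 137²
Area = pi * 18769
Area = 58964.55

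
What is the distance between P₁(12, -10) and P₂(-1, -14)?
Using the distance formula: d = sqrt((x₂-x₁)² + (y₂-y₁)²)
dx = (-1) - 12 = -13
dy = (-14) - (-10) = -4
d = sqrt((-13)² + (-4)²) = sqrt(169 + 16) = sqrt(185) = 13.60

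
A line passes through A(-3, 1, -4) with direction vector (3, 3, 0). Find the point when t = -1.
P(-1) = (-3 + 3(-1), 1 + 3(-1), -4 + 0(-1)) = (-6, -2, -4)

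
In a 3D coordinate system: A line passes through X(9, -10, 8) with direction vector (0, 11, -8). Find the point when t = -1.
P(-1) = (9 + 0(-1), -10 + 11(-1), 8 + (-8)(-1)) = (9, -21, 16)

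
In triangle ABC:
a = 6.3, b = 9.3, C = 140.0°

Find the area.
Using A = ½ab·sin(C):
A = ½·6.3·9.3·sin(140.0°) = ½·58.59·0.642788 = 18.83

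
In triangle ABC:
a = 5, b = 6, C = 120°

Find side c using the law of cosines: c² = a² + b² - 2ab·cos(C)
c² = 5² + 6² - 2·5·6·cos(120°)
c² = 25 + 36 - 60·-0.5000 = 91
c = √91 = 9.539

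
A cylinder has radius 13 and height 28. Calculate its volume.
Volume = pi * r² * h
Volume = pi * 13² * 28
Volume = pi * 169 * 28
Volume = pi * 4732
Volume = 14866.02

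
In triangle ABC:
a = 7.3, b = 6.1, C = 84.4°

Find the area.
Using A = ½ab·sin(C):
A = ½·7.3·6.1·sin(84.4°) = ½·44.53·0.995227 = 22.16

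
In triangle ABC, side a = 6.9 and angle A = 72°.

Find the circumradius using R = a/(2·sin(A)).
R = a/(2·sin(A)) = 6.9/(2·sin(72°))
R = 6.9/(2·0.951057) = 6.9/1.902113 = 3.628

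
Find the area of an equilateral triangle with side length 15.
Area = (sqrt(3)/4) * s²
Area = (sqrt(3)/4) * 15²
Area = (sqrt(3)/4) * 225
Area = 97.43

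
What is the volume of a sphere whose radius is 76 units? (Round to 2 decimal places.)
Volume = (4/3) * pi * r³
Volume = (4/3) * pi * 76³
Volume = (4/3) * pi * 438976
Volume = 1838778.37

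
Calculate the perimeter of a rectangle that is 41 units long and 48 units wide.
Perimeter = 2 * (length + width)
Perimeter = 2 * (41 + 48)
Perimeter = 2 * 89
Perimeter = 178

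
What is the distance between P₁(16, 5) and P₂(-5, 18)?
Using the distance formula: d = sqrt((x₂-x₁)² + (y₂-y₁)²)
dx = (-5) - 16 = -21
dy = 18 - 5 = 13
d = sqrt((-21)² + 13²) = sqrt(441 + 169) = sqrt(610) = 24.70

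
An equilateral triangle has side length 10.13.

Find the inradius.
For an equilateral triangle, r = s/(2√3) where s is the side.
r = 10.13/(2√3) = 10.13/3.464102 = 2.924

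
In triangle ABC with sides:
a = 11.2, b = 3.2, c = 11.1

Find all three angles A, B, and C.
By the law of cosines:
cos(A) = (b² + c² - a²)/(2bc) = 0.112753  →  A = 83.53°
cos(B) = (a² + c² - b²)/(2ac) = 0.958856  →  B = 16.49°
cos(C) = (a² + b² - c²)/(2ab) = 0.173968  →  C = 79.98°
Check: A + B + C = 180.0° ✓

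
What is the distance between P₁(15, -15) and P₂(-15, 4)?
Using the distance formula: d = sqrt((x₂-x₁)² + (y₂-y₁)²)
dx = (-15) - 15 = -30
dy = 4 - (-15) = 19
d = sqrt((-30)² + 19²) = sqrt(900 + 361) = sqrt(1261) = 35.51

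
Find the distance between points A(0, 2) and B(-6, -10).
Using the distance formula: d = sqrt((x₂-x₁)² + (y₂-y₁)²)
dx = (-6) - 0 = -6
dy = (-10) - 2 = -12
d = sqrt((-6)² + (-12)²) = sqrt(36 + 144) = sqrt(180) = 13.42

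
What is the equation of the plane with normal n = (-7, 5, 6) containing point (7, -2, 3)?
d = n·P = (-7)(7) + (5)(-2) + (6)(3) = -41
Plane: -7x + 5y + 6z = -41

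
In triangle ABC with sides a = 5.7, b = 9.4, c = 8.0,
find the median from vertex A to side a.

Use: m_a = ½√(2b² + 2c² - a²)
m_a = ½√(2·9.4² + 2·8.0² - 5.7²)
m_a = ½√(176.72 + 128 - 32.49) = ½√272.23 = 8.25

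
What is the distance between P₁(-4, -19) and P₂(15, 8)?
Using the distance formula: d = sqrt((x₂-x₁)² + (y₂-y₁)²)
dx = 15 - (-4) = 19
dy = 8 - (-19) = 27
d = sqrt(19² + 27²) = sqrt(361 + 729) = sqrt(1090) = 33.02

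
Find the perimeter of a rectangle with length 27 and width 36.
Perimeter = 2 * (length + width)
Perimeter = 2 * (27 + 36)
Perimeter = 2 * 63
Perimeter = 126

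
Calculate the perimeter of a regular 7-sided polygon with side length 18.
Perimeter = number of sides * side length
Perimeter = 7 * 18
Perimeter = 126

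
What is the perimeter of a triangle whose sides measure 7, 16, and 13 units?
Perimeter = sum of all sides
Perimeter = 7 + 16 + 13
Perimeter = 36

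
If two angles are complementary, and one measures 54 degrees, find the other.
Complementary angles sum to 90 degrees.
Other angle = 90 - 54
Other angle = 36 degrees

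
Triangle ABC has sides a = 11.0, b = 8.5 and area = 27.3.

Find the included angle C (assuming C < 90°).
Area = ½ab·sin(C)  →  sin(C) = 2·Area/(ab)
sin(C) = 2·27.3/(11.0·8.5) = 0.583957
C = arcsin(0.583957) = 35.73°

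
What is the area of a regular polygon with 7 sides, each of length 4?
For a regular 7-gon with side length s = 4:
Apothem a = s / (2*tan(pi/7)) = 4 / (2*tan(pi/7)) ≈ 4.153
Perimeter P = 7 * 4 = 28
Area = (1/2) * P * a = (1/2) * 28 * 4.153 = 58.14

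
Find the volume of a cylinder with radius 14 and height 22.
Volume = pi * r² * h
Volume = pi * 14² * 22
Volume = pi * 196 * 22
Volume = pi * 4312
Volume = 13546.55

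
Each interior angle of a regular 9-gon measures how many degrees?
Interior angle of a regular n-gon = (n-2)*180/n
Interior angle = (9-2)*180/9
Interior angle = 7*180/9
Interior angle = 1260/9
Interior angle = 140 degrees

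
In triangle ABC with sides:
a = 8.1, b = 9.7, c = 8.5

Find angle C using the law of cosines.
cos(C) = (a² + b² - c²)/(2ab)
cos(C) = (8.1² + 9.7² - 8.5²)/(2·8.1·9.7) = 87.45/157.14 = 0.556510
C = arccos(0.556510) = 56.19°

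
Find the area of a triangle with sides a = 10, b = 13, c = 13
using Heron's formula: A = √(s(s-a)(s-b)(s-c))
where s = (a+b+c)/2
s = (10+13+13)/2 = 18
A = √(18·8·5·5) = √3600 = 60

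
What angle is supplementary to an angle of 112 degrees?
Supplementary angles sum to 180 degrees.
Other angle = 180 - 112
Other angle = 68 degrees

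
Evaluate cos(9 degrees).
cos(9 degrees) = 0.9877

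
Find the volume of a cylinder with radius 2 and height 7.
Volume = pi * r² * h
Volume = pi * 2² * 7
Volume = pi * 4 * 7
Volume = pi * 28
Volume = 87.96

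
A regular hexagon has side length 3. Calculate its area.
For a regular 6-gon with side length s = 3:
Apothem a = s / (2*tan(pi/6)) = 3 / (2*tan(pi/6)) ≈ 2.5981
Perimeter P = 6 * 3 = 18
Area = (1/2) * P * a = (1/2) * 18 * 2.5981 = 23.38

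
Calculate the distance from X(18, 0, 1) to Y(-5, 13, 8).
d = √[(-23)² + (13)² + (7)²] = √747 = 27.33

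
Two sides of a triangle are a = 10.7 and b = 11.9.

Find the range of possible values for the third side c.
By the triangle inequality: |a - b| < c < a + b
|10.7 - 11.9| < c < 10.7 + 11.9
1.2 < c < 22.6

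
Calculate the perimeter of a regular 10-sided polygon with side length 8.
Perimeter = number of sides * side length
Perimeter = 10 * 8
Perimeter = 80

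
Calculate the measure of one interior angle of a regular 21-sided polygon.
Interior angle of a regular n-gon = (n-2)*180/n
Interior angle = (21-2)*180/21
Interior angle = 19*180/21
Interior angle = 3420/21
Interior angle = 162.86 degrees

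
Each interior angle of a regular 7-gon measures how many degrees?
Interior angle of a regular n-gon = (n-2)*180/n
Interior angle = (7-2)*180/7
Interior angle = 5*180/7
Interior angle = 900/7
Interior angle = 128.57 degrees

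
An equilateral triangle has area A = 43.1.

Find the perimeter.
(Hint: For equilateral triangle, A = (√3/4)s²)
A = (√3/4)s²  →  s² = 4A/√3 = 4·43.1/√3 = 99.5352
s = 9.97673
Perimeter = 3s = 29.93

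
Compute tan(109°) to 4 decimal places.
tan(109 degrees) = -2.9042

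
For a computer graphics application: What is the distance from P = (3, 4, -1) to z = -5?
d = |0(3) + 0(4) + 1(-1) - (-5)| / √(0² + 0² + 1²) = 4/√1 = 4.0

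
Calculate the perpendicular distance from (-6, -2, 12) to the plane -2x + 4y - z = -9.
d = |(-2)(-6) + 4(-2) + (-1)(12) - (-9)| / √((-2)² + 4² + (-1)²) = 1/√21 = 0.2182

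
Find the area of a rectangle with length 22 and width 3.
Area = length * width
Area = 22 * 3
Area = 66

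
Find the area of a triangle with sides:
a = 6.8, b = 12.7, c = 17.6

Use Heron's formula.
s = (a+b+c)/2 = (6.8+12.7+17.6)/2 = 18.55
A = √(s(s-a)(s-b)(s-c)) = √(18.55·11.75·5.85·0.95)
A = √1211.33 = 34.8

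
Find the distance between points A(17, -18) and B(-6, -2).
Using the distance formula: d = sqrt((x₂-x₁)² + (y₂-y₁)²)
dx = (-6) - 17 = -23
dy = (-2) - (-18) = 16
d = sqrt((-23)² + 16²) = sqrt(529 + 256) = sqrt(785) = 28.02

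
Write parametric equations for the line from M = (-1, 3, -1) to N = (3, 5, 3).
Direction vector d = N - M = (4, 2, 4)
x = -1 + 4t, y = 3 + 2t, z = -1 + 4t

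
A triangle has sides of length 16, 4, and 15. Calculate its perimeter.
Perimeter = sum of all sides
Perimeter = 16 + 4 + 15
Perimeter = 35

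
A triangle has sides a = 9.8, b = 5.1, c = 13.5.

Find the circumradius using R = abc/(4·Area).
s = (a+b+c)/2 = 14.2
Area = √(s(s-a)(s-b)(s-c)) = √(14.2·4.4·9.1·0.7) = 19.9499
R = abc/(4·Area) = (9.8·5.1·13.5)/(4·19.9499) = 674.73/79.7996 = 8.455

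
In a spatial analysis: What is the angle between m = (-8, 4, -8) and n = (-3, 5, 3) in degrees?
m·n = 20, |m|² = 144, |n|² = 43
cos θ = 20/√6192 ≈ 0.2542
θ ≈ 75.28°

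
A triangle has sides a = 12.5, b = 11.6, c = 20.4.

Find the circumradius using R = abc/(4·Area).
s = (a+b+c)/2 = 22.25
Area = √(s(s-a)(s-b)(s-c)) = √(22.25·9.75·10.65·1.85) = 65.3775
R = abc/(4·Area) = (12.5·11.6·20.4)/(4·65.3775) = 2958/261.51 = 11.31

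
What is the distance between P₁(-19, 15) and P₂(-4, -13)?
Using the distance formula: d = sqrt((x₂-x₁)² + (y₂-y₁)²)
dx = (-4) - (-19) = 15
dy = (-13) - 15 = -28
d = sqrt(15² + (-28)²) = sqrt(225 + 784) = sqrt(1009) = 31.76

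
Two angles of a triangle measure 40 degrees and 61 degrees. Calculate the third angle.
Sum of angles in a triangle = 180 degrees
Third angle = 180 - 40 - 61
Third angle = 79 degrees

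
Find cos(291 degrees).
cos(291 degrees) = 0.3584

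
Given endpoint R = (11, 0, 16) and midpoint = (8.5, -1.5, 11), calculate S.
S = (2×8.5 - 11, 2×(-1.5) - 0, 2×11 - 16) = (6, -3, 6)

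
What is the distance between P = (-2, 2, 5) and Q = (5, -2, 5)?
d = √[(7)² + (-4)² + (0)²] = √65 = 8.062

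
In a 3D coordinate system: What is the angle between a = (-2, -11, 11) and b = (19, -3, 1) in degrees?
a·b = 6, |a|² = 246, |b|² = 371
cos θ = 6/√91266 ≈ 0.01986
θ ≈ 88.86°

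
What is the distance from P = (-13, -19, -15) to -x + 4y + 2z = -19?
d = |(-1)(-13) + 4(-19) + 2(-15) - (-19)| / √((-1)² + 4² + 2²) = 74/√21 = 16.15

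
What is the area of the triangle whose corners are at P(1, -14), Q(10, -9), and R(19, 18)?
Using the coordinate formula: Area = (1/2)|x₁(y₂-y₃) + x₂(y₃-y₁) + x₃(y₁-y₂)|
Area = (1/2)|1((-9)-18) + 10(18-(-14)) + 19((-14)-(-9))|
Area = (1/2)|1*(-27) + 10*32 + 19*(-5)|
Area = (1/2)|(-27) + 320 + (-95)|
Area = (1/2)*198 = 99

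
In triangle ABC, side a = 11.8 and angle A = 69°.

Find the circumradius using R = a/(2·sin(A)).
R = a/(2·sin(A)) = 11.8/(2·sin(69°))
R = 11.8/(2·0.933580) = 11.8/1.867161 = 6.32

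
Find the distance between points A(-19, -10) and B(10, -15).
Using the distance formula: d = sqrt((x₂-x₁)² + (y₂-y₁)²)
dx = 10 - (-19) = 29
dy = (-15) - (-10) = -5
d = sqrt(29² + (-5)²) = sqrt(841 + 25) = sqrt(866) = 29.43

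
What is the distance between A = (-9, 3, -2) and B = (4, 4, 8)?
d = √[(13)² + (1)² + (10)²] = √270 = 16.43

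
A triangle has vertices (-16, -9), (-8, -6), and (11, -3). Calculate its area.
Using the coordinate formula: Area = (1/2)|x₁(y₂-y₃) + x₂(y₃-y₁) + x₃(y₁-y₂)|
Area = (1/2)|(-16)((-6)-(-3)) + (-8)((-3)-(-9)) + 11((-9)-(-6))|
Area = (1/2)|(-16)*(-3) + (-8)*6 + 11*(-3)|
Area = (1/2)|48 + (-48) + (-33)|
Area = (1/2)*33 = 16.50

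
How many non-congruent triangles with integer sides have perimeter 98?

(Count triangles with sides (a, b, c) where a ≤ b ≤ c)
With a ≤ b ≤ c and a + b + c = 98, the triangle inequality a + b > c gives c < 98/2, so c ≤ 48.
Iterate a from 1 to ⌊p/3⌋ = 32; for each a, b ranges from a to ⌊(p−a)/2⌋ with c = p − a − b, keeping only c ≥ b.
Triples: (2, 48, 48), (3, 47, 48), (4, 46, 48), …
Count = 200 triangles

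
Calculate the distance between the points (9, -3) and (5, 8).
Using the distance formula: d = sqrt((x₂-x₁)² + (y₂-y₁)²)
dx = 5 - 9 = -4
dy = 8 - (-3) = 11
d = sqrt((-4)² + 11²) = sqrt(16 + 121) = sqrt(137) = 11.70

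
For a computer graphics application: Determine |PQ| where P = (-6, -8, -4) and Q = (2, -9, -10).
d = √[(8)² + (-1)² + (-6)²] = √101 = 10.05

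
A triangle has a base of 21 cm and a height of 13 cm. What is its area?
Area = (1/2) * base * height
Area = (1/2) * 21 * 13
Area = 136.50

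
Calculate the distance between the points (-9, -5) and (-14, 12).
Using the distance formula: d = sqrt((x₂-x₁)² + (y₂-y₁)²)
dx = (-14) - (-9) = -5
dy = 12 - (-5) = 17
d = sqrt((-5)² + 17²) = sqrt(25 + 289) = sqrt(314) = 17.72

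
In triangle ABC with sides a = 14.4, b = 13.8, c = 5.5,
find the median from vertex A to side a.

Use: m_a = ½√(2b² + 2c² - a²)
m_a = ½√(2·13.8² + 2·5.5² - 14.4²)
m_a = ½√(380.88 + 60.5 - 207.36) = ½√234.02 = 7.649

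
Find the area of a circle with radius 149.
Area = pi * r²
Area = pi * 149²
Area = pi * 22201
Area = 69746.50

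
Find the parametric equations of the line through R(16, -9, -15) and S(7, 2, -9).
Direction vector d = S - R = (-9, 11, 6)
x = 16 - 9t, y = -9 + 11t, z = -15 + 6t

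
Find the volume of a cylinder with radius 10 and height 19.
Volume = pi * r² * h
Volume = pi * 10² * 19
Volume = pi * 100 * 19
Volume = pi * 1900
Volume = 5969.03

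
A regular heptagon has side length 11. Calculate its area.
For a regular 7-gon with side length s = 11:
Apothem a = s / (2*tan(pi/7)) = 11 / (2*tan(pi/7)) ≈ 11.4209
Perimeter P = 7 * 11 = 77
Area = (1/2) * P * a = (1/2) * 77 * 11.4209 = 439.70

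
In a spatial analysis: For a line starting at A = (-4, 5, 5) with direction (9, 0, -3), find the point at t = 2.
P(2) = (-4 + 9(2), 5 + 0(2), 5 + (-3)(2)) = (14, 5, -1)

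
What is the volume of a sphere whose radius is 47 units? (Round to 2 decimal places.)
Volume = (4/3) * pi * r³
Volume = (4/3) * pi * 47³
Volume = (4/3) * pi * 103823
Volume = 434892.77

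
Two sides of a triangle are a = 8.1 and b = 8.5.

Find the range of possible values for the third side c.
By the triangle inequality: |a - b| < c < a + b
|8.1 - 8.5| < c < 8.1 + 8.5
0.4 < c < 16.6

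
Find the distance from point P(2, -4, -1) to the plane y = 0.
d = |0(2) + 1(-4) + 0(-1) - (0)| / √(0² + 1² + 0²) = 4/√1 = 4.0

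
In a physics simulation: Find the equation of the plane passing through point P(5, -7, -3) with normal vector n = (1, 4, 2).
d = n·P = (1)(5) + (4)(-7) + (2)(-3) = -29
Plane: x + 4y + 2z = -29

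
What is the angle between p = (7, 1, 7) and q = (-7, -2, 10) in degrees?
p·q = 19, |p|² = 99, |q|² = 153
cos θ = 19/√15147 ≈ 0.1544
θ ≈ 81.12°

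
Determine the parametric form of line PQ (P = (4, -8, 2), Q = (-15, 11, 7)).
Direction vector d = Q - P = (-19, 19, 5)
x = 4 - 19t, y = -8 + 19t, z = 2 + 5t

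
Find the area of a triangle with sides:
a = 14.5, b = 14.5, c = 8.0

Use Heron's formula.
s = (a+b+c)/2 = (14.5+14.5+8.0)/2 = 18.5
A = √(s(s-a)(s-b)(s-c)) = √(18.5·4·4·10.5)
A = √3108 = 55.75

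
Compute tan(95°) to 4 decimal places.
tan(95 degrees) = -11.4301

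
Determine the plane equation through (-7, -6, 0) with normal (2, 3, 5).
d = n·P = (2)(-7) + (3)(-6) + (5)(0) = -32
Plane: 2x + 3y + 5z = -32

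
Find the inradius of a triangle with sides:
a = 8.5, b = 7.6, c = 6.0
s = (a+b+c)/2 = (8.5+7.6+6.0)/2 = 11.05
Area = √(s(s-a)(s-b)(s-c)) = √(11.05·2.55·3.45·5.05) = 22.1568
r = Area/s = 22.1568/11.05 = 2.005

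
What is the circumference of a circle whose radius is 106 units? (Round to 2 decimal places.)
Circumference = 2 * pi * r
Circumference = 2 * pi * 106
Circumference = 666.02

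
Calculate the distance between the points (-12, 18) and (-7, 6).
Using the distance formula: d = sqrt((x₂-x₁)² + (y₂-y₁)²)
dx = (-7) - (-12) = 5
dy = 6 - 18 = -12
d = sqrt(5² + (-12)²) = sqrt(25 + 144) = sqrt(169) = 13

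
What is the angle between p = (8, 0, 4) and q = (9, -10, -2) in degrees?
p·q = 64, |p|² = 80, |q|² = 185
cos θ = 64/√14800 ≈ 0.5261
θ ≈ 58.26°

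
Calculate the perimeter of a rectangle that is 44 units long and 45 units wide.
Perimeter = 2 * (length + width)
Perimeter = 2 * (44 + 45)
Perimeter = 2 * 89
Perimeter = 178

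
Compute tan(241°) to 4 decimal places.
tan(241 degrees) = 1.804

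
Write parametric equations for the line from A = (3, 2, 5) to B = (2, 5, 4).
Direction vector d = B - A = (-1, 3, -1)
x = 3 - t, y = 2 + 3t, z = 5 - t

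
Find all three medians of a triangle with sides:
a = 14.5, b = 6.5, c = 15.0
Using m_x = ½√(2y² + 2z² - x²):
m_a = ½√(2·6.5² + 2·15.0² - 14.5²) = ½√324.25 = 9.003
m_b = ½√(2·14.5² + 2·15.0² - 6.5²) = ½√828.25 = 14.39
m_c = ½√(2·14.5² + 2·6.5² - 15.0²) = ½√280 = 8.367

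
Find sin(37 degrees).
sin(37 degrees) = 0.6018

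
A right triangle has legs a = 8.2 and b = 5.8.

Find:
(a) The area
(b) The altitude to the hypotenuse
(a) Area = ½ab = ½·8.2·5.8 = 23.78
(b) Hypotenuse c = √(8.2² + 5.8²) = √100.88 = 10.0439
    Area = ½·c·h_c  →  h_c = 2·Area/c = 2·23.78/10.0439 = 4.735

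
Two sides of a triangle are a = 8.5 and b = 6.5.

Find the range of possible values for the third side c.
By the triangle inequality: |a - b| < c < a + b
|8.5 - 6.5| < c < 8.5 + 6.5
2 < c < 15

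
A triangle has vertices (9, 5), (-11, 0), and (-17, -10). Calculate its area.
Using the coordinate formula: Area = (1/2)|x₁(y₂-y₃) + x₂(y₃-y₁) + x₃(y₁-y₂)|
Area = (1/2)|9(0-(-10)) + (-11)((-10)-5) + (-17)(5-0)|
Area = (1/2)|9*10 + (-11)*(-15) + (-17)*5|
Area = (1/2)|90 + 165 + (-85)|
Area = (1/2)*170 = 85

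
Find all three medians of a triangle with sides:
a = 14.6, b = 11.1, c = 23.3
Using m_x = ½√(2y² + 2z² - x²):
m_a = ½√(2·11.1² + 2·23.3² - 14.6²) = ½√1119.04 = 16.73
m_b = ½√(2·14.6² + 2·23.3² - 11.1²) = ½√1388.89 = 18.63
m_c = ½√(2·14.6² + 2·11.1² - 23.3²) = ½√129.85 = 5.698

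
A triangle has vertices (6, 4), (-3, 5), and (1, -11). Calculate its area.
Using the coordinate formula: Area = (1/2)|x₁(y₂-y₃) + x₂(y₃-y₁) + x₃(y₁-y₂)|
Area = (1/2)|6(5-(-11)) + (-3)((-11)-4) + 1(4-5)|
Area = (1/2)|6*16 + (-3)*(-15) + 1*(-1)|
Area = (1/2)|96 + 45 + (-1)|
Area = (1/2)*140 = 70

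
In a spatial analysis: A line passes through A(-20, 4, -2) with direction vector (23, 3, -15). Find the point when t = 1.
P(1) = (-20 + 23(1), 4 + 3(1), -2 + (-15)(1)) = (3, 7, -17)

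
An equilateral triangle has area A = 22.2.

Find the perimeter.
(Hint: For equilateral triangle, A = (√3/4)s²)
A = (√3/4)s²  →  s² = 4A/√3 = 4·22.2/√3 = 51.2687
s = 7.16022
Perimeter = 3s = 21.48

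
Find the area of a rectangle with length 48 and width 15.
Area = length * width
Area = 48 * 15
Area = 720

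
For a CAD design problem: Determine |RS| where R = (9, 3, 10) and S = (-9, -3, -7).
d = √[(-18)² + (-6)² + (-17)²] = √649 = 25.48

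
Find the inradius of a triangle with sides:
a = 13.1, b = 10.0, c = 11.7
s = (a+b+c)/2 = (13.1+10.0+11.7)/2 = 17.4
Area = √(s(s-a)(s-b)(s-c)) = √(17.4·4.3·7.4·5.7) = 56.1775
r = Area/s = 56.1775/17.4 = 3.229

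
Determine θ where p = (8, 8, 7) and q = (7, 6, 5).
p·q = 139, |p|² = 177, |q|² = 110
cos θ = 139/√19470 ≈ 0.9962
θ ≈ 5.019°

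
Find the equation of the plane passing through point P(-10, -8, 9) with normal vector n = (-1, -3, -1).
d = n·P = (-1)(-10) + (-3)(-8) + (-1)(9) = 25
Plane: -x - 3y - z = 25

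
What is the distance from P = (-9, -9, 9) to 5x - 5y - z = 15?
d = |5(-9) + (-5)(-9) + (-1)(9) - (15)| / √(5² + (-5)² + (-1)²) = 24/√51 = 3.361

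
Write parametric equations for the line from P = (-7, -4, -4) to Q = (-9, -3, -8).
Direction vector d = Q - P = (-2, 1, -4)
x = -7 - 2t, y = -4 + t, z = -4 - 4t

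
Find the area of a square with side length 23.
Area = s²
Area = 23²
Area = 529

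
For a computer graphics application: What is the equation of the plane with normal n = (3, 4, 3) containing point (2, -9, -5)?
d = n·P = (3)(2) + (4)(-9) + (3)(-5) = -45
Plane: 3x + 4y + 3z = -45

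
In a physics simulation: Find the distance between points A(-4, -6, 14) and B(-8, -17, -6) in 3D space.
d = √[(-4)² + (-11)² + (-20)²] = √537 = 23.17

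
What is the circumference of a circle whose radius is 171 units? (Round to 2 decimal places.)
Circumference = 2 * pi * r
Circumference = 2 * pi * 171
Circumference = 1074.42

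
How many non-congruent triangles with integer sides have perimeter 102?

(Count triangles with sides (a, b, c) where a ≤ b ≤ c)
With a ≤ b ≤ c and a + b + c = 102, the triangle inequality a + b > c gives c < 102/2, so c ≤ 50.
Iterate a from 1 to ⌊p/3⌋ = 34; for each a, b ranges from a to ⌊(p−a)/2⌋ with c = p − a − b, keeping only c ≥ b.
Triples: (2, 50, 50), (3, 49, 50), (4, 48, 50), …
Count = 217 triangles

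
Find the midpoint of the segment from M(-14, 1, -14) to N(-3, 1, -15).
Midpoint = ((-14-3)/2, (1+1)/2, (-14-15)/2) = (-8.5, 1, -14.5)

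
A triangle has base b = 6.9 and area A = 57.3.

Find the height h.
A = ½bh  →  h = 2A/b
h = 2·57.3/6.9 = 16.61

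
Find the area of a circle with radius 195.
Area = pi * r²
Area = pi * 195²
Area = pi * 38025
Area = 119459.06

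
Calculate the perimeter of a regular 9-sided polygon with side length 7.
Perimeter = number of sides * side length
Perimeter = 9 * 7
Perimeter = 63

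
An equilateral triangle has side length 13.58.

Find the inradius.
For an equilateral triangle, r = s/(2√3) where s is the side.
r = 13.58/(2√3) = 13.58/3.464102 = 3.92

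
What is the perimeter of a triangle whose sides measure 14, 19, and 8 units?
Perimeter = sum of all sides
Perimeter = 14 + 19 + 8
Perimeter = 41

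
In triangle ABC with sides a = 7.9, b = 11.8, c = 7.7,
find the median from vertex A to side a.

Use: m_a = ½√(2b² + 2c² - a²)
m_a = ½√(2·11.8² + 2·7.7² - 7.9²)
m_a = ½√(278.48 + 118.58 - 62.41) = ½√334.65 = 9.147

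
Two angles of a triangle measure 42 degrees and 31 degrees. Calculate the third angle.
Sum of angles in a triangle = 180 degrees
Third angle = 180 - 42 - 31
Third angle = 107 degrees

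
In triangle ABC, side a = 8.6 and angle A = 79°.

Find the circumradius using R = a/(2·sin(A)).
R = a/(2·sin(A)) = 8.6/(2·sin(79°))
R = 8.6/(2·0.981627) = 8.6/1.963254 = 4.38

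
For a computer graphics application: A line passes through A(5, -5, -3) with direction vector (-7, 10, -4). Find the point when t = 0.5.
P(0.5) = (5 + (-7)(0.5), -5 + 10(0.5), -3 + (-4)(0.5)) = (1.5, 0, -5)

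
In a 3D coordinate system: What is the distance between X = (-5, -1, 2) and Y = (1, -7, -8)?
d = √[(6)² + (-6)² + (-10)²] = √172 = 13.11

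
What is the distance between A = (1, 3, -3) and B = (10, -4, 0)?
d = √[(9)² + (-7)² + (3)²] = √139 = 11.79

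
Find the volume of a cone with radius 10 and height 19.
Volume = (1/3) * pi * r² * h
Volume = (1/3) * pi * 10² * 19
Volume = (1/3) * pi * 100 * 19
Volume = (1/3) * pi * 1900
Volume = 1989.68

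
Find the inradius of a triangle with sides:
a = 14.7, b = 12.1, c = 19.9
s = (a+b+c)/2 = (14.7+12.1+19.9)/2 = 23.35
Area = √(s(s-a)(s-b)(s-c)) = √(23.35·8.65·11.25·3.45) = 88.5395
r = Area/s = 88.5395/23.35 = 3.792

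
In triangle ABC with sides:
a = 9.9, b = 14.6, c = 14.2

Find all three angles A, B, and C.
By the law of cosines:
cos(A) = (b² + c² - a²)/(2bc) = 0.764012  →  A = 40.18°
cos(B) = (a² + c² - b²)/(2ac) = 0.307618  →  B = 72.08°
cos(C) = (a² + b² - c²)/(2ab) = 0.378892  →  C = 67.73°
Check: A + B + C = 180.0° ✓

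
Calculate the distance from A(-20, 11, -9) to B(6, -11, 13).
d = √[(26)² + (-22)² + (22)²] = √1644 = 40.55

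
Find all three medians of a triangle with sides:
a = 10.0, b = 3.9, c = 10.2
Using m_x = ½√(2y² + 2z² - x²):
m_a = ½√(2·3.9² + 2·10.2² - 10.0²) = ½√138.5 = 5.884
m_b = ½√(2·10.0² + 2·10.2² - 3.9²) = ½√392.87 = 9.91
m_c = ½√(2·10.0² + 2·3.9² - 10.2²) = ½√126.38 = 5.621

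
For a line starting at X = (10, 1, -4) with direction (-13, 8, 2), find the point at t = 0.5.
P(0.5) = (10 + (-13)(0.5), 1 + 8(0.5), -4 + 2(0.5)) = (3.5, 5, -3)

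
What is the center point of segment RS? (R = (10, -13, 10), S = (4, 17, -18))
Midpoint = ((10+4)/2, (-13+17)/2, (10-18)/2) = (7, 2, -4)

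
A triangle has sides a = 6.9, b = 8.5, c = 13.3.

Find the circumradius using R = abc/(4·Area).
s = (a+b+c)/2 = 14.35
Area = √(s(s-a)(s-b)(s-c)) = √(14.35·7.45·5.85·1.05) = 25.6258
R = abc/(4·Area) = (6.9·8.5·13.3)/(4·25.6258) = 780.045/102.5032 = 7.61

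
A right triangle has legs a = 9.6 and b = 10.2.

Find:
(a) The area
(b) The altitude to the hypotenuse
(a) Area = ½ab = ½·9.6·10.2 = 48.96
(b) Hypotenuse c = √(9.6² + 10.2²) = √196.2 = 14.0071
    Area = ½·c·h_c  →  h_c = 2·Area/c = 2·48.96/14.0071 = 6.991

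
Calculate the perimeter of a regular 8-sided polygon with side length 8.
Perimeter = number of sides * side length
Perimeter = 8 * 8
Perimeter = 64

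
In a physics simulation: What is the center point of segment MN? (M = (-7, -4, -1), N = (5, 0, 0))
Midpoint = ((-7+5)/2, (-4+0)/2, (-1+0)/2) = (-1, -2, -0.5)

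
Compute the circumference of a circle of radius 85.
Circumference = 2 * pi * r
Circumference = 2 * pi * 85
Circumference = 534.07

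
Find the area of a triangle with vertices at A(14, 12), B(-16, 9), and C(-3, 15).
Using the coordinate formula: Area = (1/2)|x₁(y₂-y₃) + x₂(y₃-y₁) + x₃(y₁-y₂)|
Area = (1/2)|14(9-15) + (-16)(15-12) + (-3)(12-9)|
Area = (1/2)|14*(-6) + (-16)*3 + (-3)*3|
Area = (1/2)|(-84) + (-48) + (-9)|
Area = (1/2)*141 = 70.50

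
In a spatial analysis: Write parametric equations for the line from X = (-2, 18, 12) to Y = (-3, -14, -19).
Direction vector d = Y - X = (-1, -32, -31)
x = -2 - t, y = 18 - 32t, z = 12 - 31t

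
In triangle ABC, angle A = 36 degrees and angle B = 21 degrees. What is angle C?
Sum of angles in a triangle = 180 degrees
Third angle = 180 - 36 - 21
Third angle = 123 degrees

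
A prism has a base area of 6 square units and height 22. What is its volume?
Volume = base area * height
Volume = 6 * 22
Volume = 132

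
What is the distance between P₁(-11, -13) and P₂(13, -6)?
Using the distance formula: d = sqrt((x₂-x₁)² + (y₂-y₁)²)
dx = 13 - (-11) = 24
dy = (-6) - (-13) = 7
d = sqrt(24² + 7²) = sqrt(576 + 49) = sqrt(625) = 25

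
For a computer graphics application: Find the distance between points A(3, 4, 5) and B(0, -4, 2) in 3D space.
d = √[(-3)² + (-8)² + (-3)²] = √82 = 9.055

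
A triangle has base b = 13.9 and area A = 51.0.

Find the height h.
A = ½bh  →  h = 2A/b
h = 2·51.0/13.9 = 7.338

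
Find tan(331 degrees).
tan(331 degrees) = -0.5543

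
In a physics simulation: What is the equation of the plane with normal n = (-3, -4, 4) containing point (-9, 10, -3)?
d = n·P = (-3)(-9) + (-4)(10) + (4)(-3) = -25
Plane: -3x - 4y + 4z = -25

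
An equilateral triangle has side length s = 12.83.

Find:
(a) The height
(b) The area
(a) Height h = s·√3/2 = 12.83·√3/2 = 11.11
(b) Area = (√3/4)·s² = (√3/4)·12.83² = (√3/4)·164.609 = 71.28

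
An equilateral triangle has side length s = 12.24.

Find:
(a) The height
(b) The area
(a) Height h = s·√3/2 = 12.24·√3/2 = 10.6
(b) Area = (√3/4)·s² = (√3/4)·12.24² = (√3/4)·149.818 = 64.87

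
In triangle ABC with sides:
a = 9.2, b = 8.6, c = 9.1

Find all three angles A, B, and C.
By the law of cosines:
cos(A) = (b² + c² - a²)/(2bc) = 0.460836  →  A = 62.56°
cos(B) = (a² + c² - b²)/(2ac) = 0.558349  →  B = 56.06°
cos(C) = (a² + b² - c²)/(2ab) = 0.478956  →  C = 61.38°
Check: A + B + C = 180.0° ✓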